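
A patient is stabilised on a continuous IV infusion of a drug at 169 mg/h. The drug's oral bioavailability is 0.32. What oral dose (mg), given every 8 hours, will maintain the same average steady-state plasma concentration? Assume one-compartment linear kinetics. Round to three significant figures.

To maintain the same Css, the systemic dosing rate must be unchanged: F·D/τ = infusion rate.
D = rate × τ / F = 169 × 8 / 0.32 = 4225 mg

4230 mg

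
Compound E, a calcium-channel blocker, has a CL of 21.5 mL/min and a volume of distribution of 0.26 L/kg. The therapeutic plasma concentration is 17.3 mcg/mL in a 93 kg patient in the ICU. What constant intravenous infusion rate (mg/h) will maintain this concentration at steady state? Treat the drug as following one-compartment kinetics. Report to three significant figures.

CL = 21.5 mL/min = 21.5 × 0.06 = 1.290 L/h
R₀ = 1.290 × 17.3 = 22.32 mg/h

22.3 mg/h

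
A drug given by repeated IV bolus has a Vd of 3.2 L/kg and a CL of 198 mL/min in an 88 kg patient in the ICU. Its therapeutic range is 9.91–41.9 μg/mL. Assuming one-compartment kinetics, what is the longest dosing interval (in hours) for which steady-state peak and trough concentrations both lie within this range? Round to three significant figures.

34.2 h

Vd = 3.2 L/kg × 88 kg = 281.6 L
CL = 198 mL/min × 60/1000 = 11.88 L/h
k = CL / Vd = 11.88 / 281.6 = 0.04219 h⁻¹
Between IV bolus doses, concentration decays as C = C₀·e^(−kτ), so C_peak/C_trough = e^(kτ).
τ_max = ln(C_peak/C_trough) / k = ln(41.9/9.91) / 0.04219 = 1.442 / 0.04219 = 34.18 h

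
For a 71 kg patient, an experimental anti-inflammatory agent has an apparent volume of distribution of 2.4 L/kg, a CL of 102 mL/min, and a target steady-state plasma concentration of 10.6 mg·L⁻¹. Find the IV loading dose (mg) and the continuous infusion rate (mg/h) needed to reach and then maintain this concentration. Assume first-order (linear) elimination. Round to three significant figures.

(a) 1810 mg; (b) 64.9 mg/h

Vd(total) = 71 kg × 2.4 L/kg = 170.4 L
Loading dose = Vd × C = 170.4 × 10.6 = 1806 mg
CL = 102 mL/min = 102 × 0.06 = 6.120 L/h
Maintenance: replace elimination → rate = CL × Css = 6.120 × 10.6 = 64.87 mg/h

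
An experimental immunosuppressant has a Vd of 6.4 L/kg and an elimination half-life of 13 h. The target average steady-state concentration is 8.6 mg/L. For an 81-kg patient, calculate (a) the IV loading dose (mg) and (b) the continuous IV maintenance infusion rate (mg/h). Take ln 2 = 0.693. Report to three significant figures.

Total Vd = 6.4 × 81 = 518.4 L
LD = Vd × C = 518.4 × 8.6 = 4458 mg
CL = 0.693 × Vd / t½ = 0.693 × 518.4 / 13 = 27.63 L/h
Infusion rate = CL × Css = 27.63 × 8.6 = 237.6 mg/h

(a) 4460 mg; (b) 238 mg/h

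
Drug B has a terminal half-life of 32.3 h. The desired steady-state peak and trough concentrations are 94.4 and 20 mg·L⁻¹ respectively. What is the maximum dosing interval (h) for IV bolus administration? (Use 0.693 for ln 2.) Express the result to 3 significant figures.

72.3 h

k = 0.693 / t½ = 0.693 / 32.3 = 0.02146 h⁻¹
Between IV bolus doses, concentration decays as C = C₀·e^(−kτ), so C_peak/C_trough = e^(kτ).
τ_max = ln(C_peak/C_trough) / k = ln(94.4/20) / 0.02146 = 1.552 / 0.02146 = 72.32 h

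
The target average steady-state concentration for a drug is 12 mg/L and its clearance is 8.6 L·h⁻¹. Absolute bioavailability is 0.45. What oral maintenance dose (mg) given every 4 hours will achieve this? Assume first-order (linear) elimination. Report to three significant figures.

D = CL × Css × τ / F = 8.600 × 12 × 4 / 0.45 = 917.3 mg

917 mg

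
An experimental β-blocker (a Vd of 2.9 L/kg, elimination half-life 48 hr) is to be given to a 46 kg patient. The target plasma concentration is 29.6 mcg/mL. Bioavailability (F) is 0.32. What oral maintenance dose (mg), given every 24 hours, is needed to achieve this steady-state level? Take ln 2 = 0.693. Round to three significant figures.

4280 mg

Vd = 2.9 L/kg × 46 kg = 133.4 L
k = 0.693/48 = 0.01444 h⁻¹, so CL = k·Vd = 0.01444 × 133.4 = 1.926 L/h
D = CL × Css × τ / F = 1.926 × 29.6 × 24 / 0.32 = 4276 mg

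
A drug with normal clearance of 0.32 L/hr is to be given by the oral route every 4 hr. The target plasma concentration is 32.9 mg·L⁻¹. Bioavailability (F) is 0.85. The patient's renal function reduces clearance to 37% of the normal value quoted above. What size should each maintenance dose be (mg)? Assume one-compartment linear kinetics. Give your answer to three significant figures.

Patient clearance = 0.37 × 0.3200 = 0.1184 L/h
At steady state, dose per interval replaces the amount cleared in that interval: F·D/τ = CL·Css.
D = CL × Css × τ / F = 0.1184 × 32.9 × 4 / 0.85 = 18.33 mg

18.3 mg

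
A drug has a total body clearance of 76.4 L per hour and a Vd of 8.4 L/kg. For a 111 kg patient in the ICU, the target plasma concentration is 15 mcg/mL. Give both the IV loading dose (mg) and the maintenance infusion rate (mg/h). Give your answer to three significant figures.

(a) 14000 mg; (b) 1150 mg/h

Vd(total) = 111 kg × 8.4 L/kg = 932.4 L
Loading dose = Vd × C = 932.4 × 15 = 13990 mg
Maintenance infusion rate = CL × Css = 76.40 × 15 = 1146 mg/h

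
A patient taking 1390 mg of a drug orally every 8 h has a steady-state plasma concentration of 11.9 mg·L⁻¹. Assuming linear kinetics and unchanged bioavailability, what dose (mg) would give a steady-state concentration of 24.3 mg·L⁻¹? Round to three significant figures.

2840 mg

For first-order elimination, Css ∝ F·D/(CL·τ); F and CL are unchanged, so Css ∝ D/τ.
D₂ = D₁ × (Css,target / Css,current) = 1390 × 24.3/11.9 = 2838 mg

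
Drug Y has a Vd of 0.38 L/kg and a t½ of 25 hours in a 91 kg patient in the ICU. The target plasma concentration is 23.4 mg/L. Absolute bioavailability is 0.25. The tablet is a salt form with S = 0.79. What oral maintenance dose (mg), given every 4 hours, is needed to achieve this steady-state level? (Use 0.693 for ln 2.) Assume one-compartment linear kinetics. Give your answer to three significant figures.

Vd(total) = 91 kg × 0.38 L/kg = 34.58 L
k = 0.693/25 = 0.02772 h⁻¹, so CL = k·Vd = 0.02772 × 34.58 = 0.9586 L/h
D = CL × Css × τ / F / S = 0.9586 × 23.4 × 4 / 0.25 / 0.79 = 454.3 mg

454 mg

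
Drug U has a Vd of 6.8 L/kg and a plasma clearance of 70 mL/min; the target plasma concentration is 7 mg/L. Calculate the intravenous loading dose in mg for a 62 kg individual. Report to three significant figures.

2950 mg

Vd = 6.8 L/kg × 62 kg = 421.6 L
LD = Vd × C = 421.6 × 7.000 = 2951 mg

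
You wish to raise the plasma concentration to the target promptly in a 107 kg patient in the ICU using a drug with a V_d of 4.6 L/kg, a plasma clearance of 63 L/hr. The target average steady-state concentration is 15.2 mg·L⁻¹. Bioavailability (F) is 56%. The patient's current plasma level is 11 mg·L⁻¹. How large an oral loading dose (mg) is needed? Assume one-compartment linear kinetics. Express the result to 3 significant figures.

Vd(total) = 107 kg × 4.6 L/kg = 492.2 L
Concentration deficit ΔC = 15.2 − 11 = 4.200 mg/L
LD = Vd × ΔC / F = 492.2 × 4.200 / 0.56 = 3692 mg

3690 mg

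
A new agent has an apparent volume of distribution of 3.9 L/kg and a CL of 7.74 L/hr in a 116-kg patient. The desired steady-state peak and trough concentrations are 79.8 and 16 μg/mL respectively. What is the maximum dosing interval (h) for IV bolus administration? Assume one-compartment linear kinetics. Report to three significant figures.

Vd = 3.9 L/kg × 116 kg = 452.4 L
k = CL / Vd = 7.740 / 452.4 = 0.01711 h⁻¹
Between IV bolus doses, concentration decays as C = C₀·e^(−kτ), so C_peak/C_trough = e^(kτ).
τ_max = ln(C_peak/C_trough) / k = ln(79.8/16) / 0.01711 = 1.607 / 0.01711 = 93.92 h

93.9 h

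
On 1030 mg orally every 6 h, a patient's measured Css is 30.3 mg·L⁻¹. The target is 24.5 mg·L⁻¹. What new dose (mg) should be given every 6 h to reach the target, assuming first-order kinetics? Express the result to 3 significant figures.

For first-order elimination, Css ∝ F·D/(CL·τ); F and CL are unchanged, so Css ∝ D/τ.
D₂ = D₁ × (Css,target / Css,current) = 1030 × 24.5/30.3 = 832.8 mg

833 mg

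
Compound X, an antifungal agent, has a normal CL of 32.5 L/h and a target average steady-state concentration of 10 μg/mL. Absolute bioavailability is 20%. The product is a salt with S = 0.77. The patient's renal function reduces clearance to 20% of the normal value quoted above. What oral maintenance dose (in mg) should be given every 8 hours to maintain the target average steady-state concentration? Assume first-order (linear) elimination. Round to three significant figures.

3380 mg

Patient clearance = 0.2 × 32.50 = 6.500 L/h
D = CL × Css × τ / F / S = 6.500 × 10 × 8 / 0.2 / 0.77 = 3377 mg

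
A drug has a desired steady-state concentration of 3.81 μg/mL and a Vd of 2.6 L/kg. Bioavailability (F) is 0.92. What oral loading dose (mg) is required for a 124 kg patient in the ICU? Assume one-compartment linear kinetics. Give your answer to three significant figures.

1340 mg

Vd = 2.6 L/kg × 124 kg = 322.4 L
The loading dose fills Vd to the target concentration.
LD = Vd × C / F = 322.4 × 3.810 / 0.92 = 1335 mg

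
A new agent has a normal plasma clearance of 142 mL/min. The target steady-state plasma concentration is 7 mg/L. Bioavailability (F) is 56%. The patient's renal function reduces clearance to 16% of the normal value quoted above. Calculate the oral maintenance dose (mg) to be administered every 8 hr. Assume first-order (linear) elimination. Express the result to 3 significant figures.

CL = 142 mL/min = 142 × 0.06 = 8.520 L/h
Patient clearance = 0.16 × 8.520 = 1.363 L/h
At steady state, dose per interval replaces the amount cleared in that interval: F·D/τ = CL·Css.
D = CL × Css × τ / F = 1.363 × 7 × 8 / 0.56 = 136.3 mg

136 mg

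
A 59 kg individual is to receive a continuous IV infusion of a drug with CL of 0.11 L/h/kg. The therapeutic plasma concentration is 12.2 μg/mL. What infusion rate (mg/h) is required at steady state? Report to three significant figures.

CL = 0.11 L/h/kg × 59 kg = 6.490 L/h
R₀ = 6.490 × 12.2 = 79.18 mg/h

79.2 mg/h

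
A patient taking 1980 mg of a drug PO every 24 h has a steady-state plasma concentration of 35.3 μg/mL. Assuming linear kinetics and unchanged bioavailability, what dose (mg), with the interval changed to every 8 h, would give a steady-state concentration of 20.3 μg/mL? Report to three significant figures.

380 mg

For first-order elimination, Css ∝ F·D/(CL·τ); F and CL are unchanged, so Css ∝ D/τ.
D₂ = D₁ × (Css,target / Css,current) × (τ₂/τ₁) = 1980 × (20.3/35.3) × (8/24) = 379.5 mg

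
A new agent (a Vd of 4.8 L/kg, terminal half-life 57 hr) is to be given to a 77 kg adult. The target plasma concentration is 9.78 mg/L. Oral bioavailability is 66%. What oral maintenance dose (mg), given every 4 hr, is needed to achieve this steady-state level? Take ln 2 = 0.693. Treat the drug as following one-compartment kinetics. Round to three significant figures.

Total Vd = 4.8 × 77 = 369.6 L
CL = ln 2 · Vd / t½ = 0.693 × 369.6 / 57 = 4.494 L/h
D = CL × Css × τ / F = 4.494 × 9.78 × 4 / 0.66 = 266.4 mg

266 mg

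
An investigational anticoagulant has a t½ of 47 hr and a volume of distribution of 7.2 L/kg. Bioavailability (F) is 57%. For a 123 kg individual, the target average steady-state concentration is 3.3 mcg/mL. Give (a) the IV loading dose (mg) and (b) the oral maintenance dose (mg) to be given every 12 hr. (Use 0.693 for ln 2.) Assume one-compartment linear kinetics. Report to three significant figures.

Vd(total) = 123 kg × 7.2 L/kg = 885.6 L
LD = Vd × C = 885.6 × 3.3 = 2922 mg
CL = 0.693 × Vd / t½ = 0.693 × 885.6 / 47 = 13.06 L/h
D = CL × Css × τ / F = 13.06 × 3.3 × 12 / 0.57 = 907.3 mg

(a) 2920 mg; (b) 907 mg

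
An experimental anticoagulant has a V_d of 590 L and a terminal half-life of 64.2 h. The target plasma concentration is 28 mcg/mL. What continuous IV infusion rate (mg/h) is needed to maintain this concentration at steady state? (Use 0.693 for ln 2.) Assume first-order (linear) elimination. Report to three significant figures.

178 mg/h

CL = 0.693 × Vd / t½ = 0.693 × 590.0 / 64.2 = 6.369 L/h
Infusion rate = CL × Css = 6.369 × 28 = 178.3 mg/h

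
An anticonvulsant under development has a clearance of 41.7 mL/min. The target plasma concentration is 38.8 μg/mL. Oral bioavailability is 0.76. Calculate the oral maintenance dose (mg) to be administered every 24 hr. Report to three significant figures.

CL = 41.7 mL/min × 60/1000 = 2.502 L/h
D = CL × Css × τ / F = 2.502 × 38.8 × 24 / 0.76 = 3066 mg

3070 mg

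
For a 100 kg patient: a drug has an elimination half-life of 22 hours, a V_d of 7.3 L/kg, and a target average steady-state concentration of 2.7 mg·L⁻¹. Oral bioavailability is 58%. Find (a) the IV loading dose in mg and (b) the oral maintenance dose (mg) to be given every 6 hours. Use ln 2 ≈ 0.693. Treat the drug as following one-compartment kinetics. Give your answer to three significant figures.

(a) 1970 mg; (b) 642 mg

Vd = 7.3 L/kg × 100 kg = 730.0 L
LD = Vd × C = 730.0 × 2.7 = 1971 mg
CL = 0.693 × Vd / t½ = 0.693 × 730.0 / 22 = 23.00 L/h
D = CL × Css × τ / F = 23.00 × 2.7 × 6 / 0.58 = 642.4 mg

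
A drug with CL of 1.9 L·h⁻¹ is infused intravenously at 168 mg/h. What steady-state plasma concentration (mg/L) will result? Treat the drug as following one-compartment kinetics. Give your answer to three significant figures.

88.4 mg/L

Css = rate / CL = 168 / 1.900 = 88.42 mg/L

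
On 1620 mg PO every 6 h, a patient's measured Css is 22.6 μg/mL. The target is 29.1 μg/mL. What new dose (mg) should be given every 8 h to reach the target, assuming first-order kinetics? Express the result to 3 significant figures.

For first-order elimination, Css ∝ F·D/(CL·τ); F and CL are unchanged, so Css ∝ D/τ.
D₂ = D₁ × (Css,target / Css,current) × (τ₂/τ₁) = 1620 × (29.1/22.6) × (8/6) = 2781 mg

2780 mg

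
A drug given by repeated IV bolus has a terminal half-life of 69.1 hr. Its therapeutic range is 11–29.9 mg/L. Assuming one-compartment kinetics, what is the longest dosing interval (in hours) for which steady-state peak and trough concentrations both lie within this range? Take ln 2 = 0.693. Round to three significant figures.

99.7 h

k = 0.693 / t½ = 0.693 / 69.1 = 0.01003 h⁻¹
Between IV bolus doses, concentration decays as C = C₀·e^(−kτ), so C_peak/C_trough = e^(kτ).
τ_max = ln(C_peak/C_trough) / k = ln(29.9/11) / 0.01003 = 1.000 / 0.01003 = 99.70 h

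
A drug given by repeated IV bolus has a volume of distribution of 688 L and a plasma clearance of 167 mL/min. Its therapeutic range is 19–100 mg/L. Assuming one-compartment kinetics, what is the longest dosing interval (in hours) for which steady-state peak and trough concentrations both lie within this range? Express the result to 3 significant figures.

114 h

CL = 167 mL/min × 60/1000 = 10.02 L/h
k = CL / Vd = 10.02 / 688.0 = 0.01456 h⁻¹
Between IV bolus doses, concentration decays as C = C₀·e^(−kτ), so C_peak/C_trough = e^(kτ).
τ_max = ln(C_peak/C_trough) / k = ln(100/19) / 0.01456 = 1.661 / 0.01456 = 114.1 h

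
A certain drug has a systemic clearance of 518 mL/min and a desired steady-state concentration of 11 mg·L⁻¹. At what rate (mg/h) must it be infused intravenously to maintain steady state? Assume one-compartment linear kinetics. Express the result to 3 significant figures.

Convert clearance: 518 mL/min × 60 min/h ÷ 1000 mL/L = 31.08 L/h
At steady state, infusion rate equals elimination rate: rate in = CL × Css.
Infusion rate = CL · Css = 31.08 L/h × 11 mg/L = 341.9 mg/h

342 mg/h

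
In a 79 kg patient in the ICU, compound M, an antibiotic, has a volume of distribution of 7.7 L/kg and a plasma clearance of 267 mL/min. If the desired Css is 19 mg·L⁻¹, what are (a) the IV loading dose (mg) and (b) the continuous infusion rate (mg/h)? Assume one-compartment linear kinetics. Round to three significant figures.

(a) 11600 mg; (b) 304 mg/h

Vd(total) = 79 kg × 7.7 L/kg = 608.3 L
LD = Vd · C_target = 608.3 × 19 = 11560 mg
CL = 267 mL/min = 267 × 0.06 = 16.02 L/h
Infusion rate = 16.02 L/h × 19 mg/L = 304.4 mg/h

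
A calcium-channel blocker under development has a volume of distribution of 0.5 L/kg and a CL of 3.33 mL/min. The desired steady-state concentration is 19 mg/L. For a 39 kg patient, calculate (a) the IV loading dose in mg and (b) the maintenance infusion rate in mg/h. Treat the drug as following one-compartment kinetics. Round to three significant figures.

(a) 371 mg; (b) 3.80 mg/h

Total Vd = 0.5 × 39 = 19.50 L
LD = Vd · C_target = 19.50 × 19 = 370.5 mg
CL = 3.33 mL/min = 3.33 × 0.06 = 0.1998 L/h
Maintenance infusion rate = CL × Css = 0.1998 × 19 = 3.796 mg/h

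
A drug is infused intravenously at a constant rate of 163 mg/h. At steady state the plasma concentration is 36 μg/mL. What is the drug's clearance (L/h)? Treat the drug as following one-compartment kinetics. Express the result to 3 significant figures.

At steady state, infusion rate = CL × Css, so CL = rate / Css.
CL = 163 / 36 = 4.528 L/h

4.53 L/h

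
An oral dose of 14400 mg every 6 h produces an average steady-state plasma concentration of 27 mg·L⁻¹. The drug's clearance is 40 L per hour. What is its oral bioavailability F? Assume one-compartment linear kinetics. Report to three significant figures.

F·D/τ = CL·Css at steady state → F = CL·Css·τ / D.
F = 40 × 27 × 6 / 14400 = 0.450

0.450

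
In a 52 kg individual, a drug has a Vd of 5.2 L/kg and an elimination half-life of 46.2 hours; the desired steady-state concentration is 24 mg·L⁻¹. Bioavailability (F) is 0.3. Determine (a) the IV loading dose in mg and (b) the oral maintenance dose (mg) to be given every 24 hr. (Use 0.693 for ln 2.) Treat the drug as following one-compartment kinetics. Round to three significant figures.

Vd = 5.2 L/kg × 52 kg = 270.4 L
LD = Vd × C = 270.4 × 24 = 6490 mg
CL = 0.693 × Vd / t½ = 0.693 × 270.4 / 46.2 = 4.056 L/h
D = CL × Css × τ / F = 4.056 × 24 × 24 / 0.3 = 7788 mg

(a) 6490 mg; (b) 7790 mg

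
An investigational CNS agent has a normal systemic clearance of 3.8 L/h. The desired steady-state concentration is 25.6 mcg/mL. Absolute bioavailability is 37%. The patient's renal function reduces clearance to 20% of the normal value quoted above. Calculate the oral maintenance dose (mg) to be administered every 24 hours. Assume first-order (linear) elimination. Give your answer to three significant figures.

Patient clearance = 0.2 × 3.800 = 0.7600 L/h
D = CL × Css × τ / F = 0.7600 × 25.6 × 24 / 0.37 = 1262 mg

1260 mg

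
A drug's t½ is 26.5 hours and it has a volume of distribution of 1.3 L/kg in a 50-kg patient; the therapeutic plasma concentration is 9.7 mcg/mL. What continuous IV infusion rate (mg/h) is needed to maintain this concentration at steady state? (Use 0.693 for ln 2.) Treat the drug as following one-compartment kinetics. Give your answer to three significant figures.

Vd(total) = 50 kg × 1.3 L/kg = 65.00 L
k = 0.693/26.5 = 0.02615 h⁻¹, so CL = k·Vd = 0.02615 × 65.00 = 1.700 L/h
Infusion rate = CL × Css = 1.700 × 9.7 = 16.49 mg/h

16.5 mg/h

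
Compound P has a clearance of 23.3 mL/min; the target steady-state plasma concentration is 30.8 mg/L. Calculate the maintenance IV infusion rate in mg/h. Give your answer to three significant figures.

43.1 mg/h

CL = 23.3 mL/min × 60/1000 = 1.398 L/h
R₀ = 1.398 × 30.8 = 43.06 mg/h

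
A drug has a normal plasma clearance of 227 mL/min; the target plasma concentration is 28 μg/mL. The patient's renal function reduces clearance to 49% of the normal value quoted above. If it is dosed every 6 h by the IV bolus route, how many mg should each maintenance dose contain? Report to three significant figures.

CL = 227 mL/min × 60/1000 = 13.62 L/h
Patient clearance = 0.49 × 13.62 = 6.674 L/h
D = CL × Css × τ = 6.674 × 28 × 6 = 1121 mg

1120 mg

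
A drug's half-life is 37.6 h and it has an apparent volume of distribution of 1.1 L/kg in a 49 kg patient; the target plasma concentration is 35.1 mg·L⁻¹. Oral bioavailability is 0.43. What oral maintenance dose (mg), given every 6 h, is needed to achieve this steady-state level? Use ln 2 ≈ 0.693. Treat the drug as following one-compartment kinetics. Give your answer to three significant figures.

Vd = 1.1 L/kg × 49 kg = 53.90 L
CL = ln 2 · Vd / t½ = 0.693 × 53.90 / 37.6 = 0.9934 L/h
D = CL × Css × τ / F = 0.9934 × 35.1 × 6 / 0.43 = 486.5 mg

487 mg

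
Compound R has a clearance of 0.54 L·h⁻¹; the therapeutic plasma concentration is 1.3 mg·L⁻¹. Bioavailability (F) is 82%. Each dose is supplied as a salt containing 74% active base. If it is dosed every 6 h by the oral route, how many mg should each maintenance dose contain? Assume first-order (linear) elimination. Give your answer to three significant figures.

6.94 mg

D = CL × Css × τ / F / S = 0.5400 × 1.3 × 6 / 0.82 / 0.74 = 6.941 mg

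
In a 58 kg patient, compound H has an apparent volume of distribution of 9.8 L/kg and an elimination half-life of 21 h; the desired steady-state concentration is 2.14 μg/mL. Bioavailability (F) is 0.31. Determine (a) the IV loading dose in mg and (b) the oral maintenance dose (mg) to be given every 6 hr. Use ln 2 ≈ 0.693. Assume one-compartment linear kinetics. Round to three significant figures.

(a) 1220 mg; (b) 777 mg

Vd(total) = 58 kg × 9.8 L/kg = 568.4 L
LD = Vd × C = 568.4 × 2.14 = 1216 mg
CL = 0.693 × Vd / t½ = 0.693 × 568.4 / 21 = 18.76 L/h
D = CL × Css × τ / F = 18.76 × 2.14 × 6 / 0.31 = 777.0 mg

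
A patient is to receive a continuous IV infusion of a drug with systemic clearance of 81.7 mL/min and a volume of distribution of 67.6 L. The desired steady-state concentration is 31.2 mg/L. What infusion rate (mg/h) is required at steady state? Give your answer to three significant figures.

CL = 81.7 mL/min × 60/1000 = 4.902 L/h
Vd does not affect the maintenance rate; only clearance governs steady-state input.
Infusion rate = CL · Css = 4.902 L/h × 31.2 mg/L = 152.9 mg/h

153 mg/h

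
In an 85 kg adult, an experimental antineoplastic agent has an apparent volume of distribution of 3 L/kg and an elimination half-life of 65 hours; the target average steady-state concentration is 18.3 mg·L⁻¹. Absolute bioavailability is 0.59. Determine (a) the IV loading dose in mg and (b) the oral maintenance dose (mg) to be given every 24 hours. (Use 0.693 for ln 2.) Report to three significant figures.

Total Vd = 3 × 85 = 255.0 L
LD = Vd × C = 255.0 × 18.3 = 4667 mg
CL = 0.693 × Vd / t½ = 0.693 × 255.0 / 65 = 2.719 L/h
D = CL × Css × τ / F = 2.719 × 18.3 × 24 / 0.59 = 2024 mg

(a) 4670 mg; (b) 2020 mg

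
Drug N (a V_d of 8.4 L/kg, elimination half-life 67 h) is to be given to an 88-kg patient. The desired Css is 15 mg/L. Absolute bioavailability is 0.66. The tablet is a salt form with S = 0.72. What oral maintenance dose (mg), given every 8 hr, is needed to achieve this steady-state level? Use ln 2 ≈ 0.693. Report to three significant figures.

1930 mg

Vd(total) = 88 kg × 8.4 L/kg = 739.2 L
k = 0.693/67 = 0.01034 h⁻¹, so CL = k·Vd = 0.01034 × 739.2 = 7.643 L/h
D = CL × Css × τ / F / S = 7.643 × 15 × 8 / 0.66 / 0.72 = 1930 mg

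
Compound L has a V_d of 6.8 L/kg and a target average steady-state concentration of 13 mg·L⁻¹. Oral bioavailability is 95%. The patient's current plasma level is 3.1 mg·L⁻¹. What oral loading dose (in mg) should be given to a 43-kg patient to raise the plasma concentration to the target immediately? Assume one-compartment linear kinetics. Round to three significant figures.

3050 mg

Total Vd = 6.8 × 43 = 292.4 L
The loading dose fills Vd to the target concentration.
Concentration deficit ΔC = 13 − 3.1 = 9.900 mg/L
LD = Vd × ΔC / F = 292.4 × 9.900 / 0.95 = 3047 mg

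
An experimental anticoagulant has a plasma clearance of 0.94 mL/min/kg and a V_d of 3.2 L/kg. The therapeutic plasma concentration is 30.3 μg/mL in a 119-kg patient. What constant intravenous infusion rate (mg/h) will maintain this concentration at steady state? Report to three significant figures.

CL = 0.94 mL/min/kg × 119 kg = 111.9 mL/min = 111.9 × 60/1000 = 6.714 L/h
Maintenance depends on clearance, not Vd — rate in must match rate out.
R₀ = 6.714 × 30.3 = 203.4 mg/h

203 mg/h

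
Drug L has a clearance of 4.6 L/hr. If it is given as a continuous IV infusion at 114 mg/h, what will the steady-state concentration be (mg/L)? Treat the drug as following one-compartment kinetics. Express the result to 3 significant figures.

24.8 mg/L

Css = rate / CL = 114 / 4.600 = 24.78 mg/L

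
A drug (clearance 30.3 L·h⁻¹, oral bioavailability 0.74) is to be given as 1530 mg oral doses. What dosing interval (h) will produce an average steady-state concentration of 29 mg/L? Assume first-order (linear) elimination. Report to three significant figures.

F·D/τ = CL·Css → τ = F·D / (CL·Css).
τ = 0.74 × 1530 / (30.3 × 29) = 1.288 h

1.29 h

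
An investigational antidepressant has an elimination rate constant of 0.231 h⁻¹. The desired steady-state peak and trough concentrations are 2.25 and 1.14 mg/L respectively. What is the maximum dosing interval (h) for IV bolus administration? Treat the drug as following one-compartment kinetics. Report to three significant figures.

Between IV bolus doses, concentration decays as C = C₀·e^(−kτ), so C_peak/C_trough = e^(kτ).
τ_max = ln(C_peak/C_trough) / k = ln(2.25/1.14) / 0.2310 = 0.6799 / 0.2310 = 2.943 h

2.94 h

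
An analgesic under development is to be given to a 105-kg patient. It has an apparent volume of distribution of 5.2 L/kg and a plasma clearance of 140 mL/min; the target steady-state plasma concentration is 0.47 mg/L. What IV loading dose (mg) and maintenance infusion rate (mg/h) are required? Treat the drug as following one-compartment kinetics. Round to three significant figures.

(a) 257 mg; (b) 3.95 mg/h

Total Vd = 5.2 × 105 = 546.0 L
Loading dose = Vd × C = 546.0 × 0.47 = 256.6 mg
Convert clearance: 140 mL/min × 60 min/h ÷ 1000 mL/L = 8.400 L/h
Infusion rate = 8.400 L/h × 0.47 mg/L = 3.948 mg/h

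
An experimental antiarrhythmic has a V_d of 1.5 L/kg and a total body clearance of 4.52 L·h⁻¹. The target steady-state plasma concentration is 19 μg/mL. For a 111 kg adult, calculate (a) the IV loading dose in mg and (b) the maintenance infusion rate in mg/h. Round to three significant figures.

Vd(total) = 111 kg × 1.5 L/kg = 166.5 L
Loading: fill Vd to C_target → 166.5 L × 19 mg/L = 3164 mg
Maintenance: replace elimination → rate = CL × Css = 4.520 × 19 = 85.88 mg/h

(a) 3160 mg; (b) 85.9 mg/h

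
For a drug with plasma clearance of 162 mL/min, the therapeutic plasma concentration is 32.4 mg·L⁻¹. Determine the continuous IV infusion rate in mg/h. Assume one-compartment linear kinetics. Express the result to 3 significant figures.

Convert clearance: 162 mL/min × 60 min/h ÷ 1000 mL/L = 9.720 L/h
At steady state, infusion rate equals elimination rate: rate in = CL × Css.
R₀ = 9.720 × 32.4 = 314.9 mg/h

315 mg/h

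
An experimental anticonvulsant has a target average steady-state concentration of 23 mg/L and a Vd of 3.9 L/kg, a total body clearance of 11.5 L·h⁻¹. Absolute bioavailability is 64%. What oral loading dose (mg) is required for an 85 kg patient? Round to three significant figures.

Vd = 3.9 L/kg × 85 kg = 331.5 L
The loading dose fills Vd to the target concentration; clearance is irrelevant here.
LD = Vd × C / F = 331.5 × 23.00 / 0.64 = 11910 mg

11900 mg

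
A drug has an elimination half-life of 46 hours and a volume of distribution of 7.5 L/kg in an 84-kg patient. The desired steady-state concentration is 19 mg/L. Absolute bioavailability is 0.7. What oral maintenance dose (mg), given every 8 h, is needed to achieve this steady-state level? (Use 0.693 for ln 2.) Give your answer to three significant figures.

2060 mg

Vd = 7.5 L/kg × 84 kg = 630.0 L
k = 0.693/46 = 0.01507 h⁻¹, so CL = k·Vd = 0.01507 × 630.0 = 9.494 L/h
D = CL × Css × τ / F = 9.494 × 19 × 8 / 0.7 = 2062 mg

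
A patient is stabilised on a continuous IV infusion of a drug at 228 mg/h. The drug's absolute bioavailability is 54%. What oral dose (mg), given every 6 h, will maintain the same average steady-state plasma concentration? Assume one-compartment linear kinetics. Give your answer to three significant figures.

To maintain the same Css, the systemic dosing rate must be unchanged: F·D/τ = infusion rate.
D = rate × τ / F = 228 × 6 / 0.54 = 2533 mg

2530 mg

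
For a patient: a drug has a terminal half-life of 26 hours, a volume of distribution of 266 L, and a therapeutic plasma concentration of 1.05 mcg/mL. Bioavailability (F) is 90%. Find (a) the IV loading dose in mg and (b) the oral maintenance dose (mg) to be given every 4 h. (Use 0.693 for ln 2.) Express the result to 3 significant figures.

LD = Vd × C = 266.0 × 1.05 = 279.3 mg
CL = 0.693 × Vd / t½ = 0.693 × 266.0 / 26 = 7.090 L/h
D = CL × Css × τ / F = 7.090 × 1.05 × 4 / 0.9 = 33.09 mg

(a) 279 mg; (b) 33.1 mg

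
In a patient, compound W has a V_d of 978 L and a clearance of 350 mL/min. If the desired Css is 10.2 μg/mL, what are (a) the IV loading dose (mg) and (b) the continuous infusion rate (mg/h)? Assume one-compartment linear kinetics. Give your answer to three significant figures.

(a) 9980 mg; (b) 214 mg/h

Loading dose = Vd × C = 978.0 × 10.2 = 9976 mg
CL = 350 mL/min = 350 × 0.06 = 21.00 L/h
Infusion rate = 21.00 L/h × 10.2 mg/L = 214.2 mg/h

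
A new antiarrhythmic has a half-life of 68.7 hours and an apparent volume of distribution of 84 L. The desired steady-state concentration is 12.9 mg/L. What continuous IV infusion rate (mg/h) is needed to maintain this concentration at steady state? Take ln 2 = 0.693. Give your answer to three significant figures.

CL = 0.693 × Vd / t½ = 0.693 × 84.00 / 68.7 = 0.8473 L/h
Infusion rate = CL × Css = 0.8473 × 12.9 = 10.93 mg/h

10.9 mg/h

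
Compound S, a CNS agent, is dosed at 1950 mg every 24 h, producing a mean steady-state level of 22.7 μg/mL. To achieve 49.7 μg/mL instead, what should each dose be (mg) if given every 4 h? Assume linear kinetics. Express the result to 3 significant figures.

712 mg

With linear kinetics, Css is proportional to dose rate (D/τ) at fixed clearance.
D₂ = D₁ × (Css,target / Css,current) × (τ₂/τ₁) = 1950 × (49.7/22.7) × (4/24) = 711.6 mg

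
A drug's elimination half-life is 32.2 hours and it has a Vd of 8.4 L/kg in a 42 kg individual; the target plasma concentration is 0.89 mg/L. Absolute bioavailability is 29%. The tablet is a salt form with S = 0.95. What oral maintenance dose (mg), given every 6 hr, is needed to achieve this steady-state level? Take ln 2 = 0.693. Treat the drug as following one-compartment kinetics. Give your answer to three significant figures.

147 mg

Vd(total) = 42 kg × 8.4 L/kg = 352.8 L
CL = ln 2 · Vd / t½ = 0.693 × 352.8 / 32.2 = 7.593 L/h
D = CL × Css × τ / F / S = 7.593 × 0.89 × 6 / 0.29 / 0.95 = 147.2 mg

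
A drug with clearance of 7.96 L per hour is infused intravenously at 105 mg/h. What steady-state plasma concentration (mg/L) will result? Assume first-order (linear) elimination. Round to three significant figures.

13.2 mg/L

Css = rate / CL = 105 / 7.960 = 13.19 mg/L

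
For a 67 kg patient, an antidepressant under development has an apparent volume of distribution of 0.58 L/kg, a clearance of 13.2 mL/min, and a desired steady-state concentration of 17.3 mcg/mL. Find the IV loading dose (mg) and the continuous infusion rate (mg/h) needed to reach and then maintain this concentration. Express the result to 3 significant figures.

(a) 672 mg; (b) 13.7 mg/h

Vd = 0.58 L/kg × 67 kg = 38.86 L
Loading dose = Vd × C = 38.86 × 17.3 = 672.3 mg
Convert clearance: 13.2 mL/min × 60 min/h ÷ 1000 mL/L = 0.7920 L/h
Infusion rate = 0.7920 L/h × 17.3 mg/L = 13.70 mg/h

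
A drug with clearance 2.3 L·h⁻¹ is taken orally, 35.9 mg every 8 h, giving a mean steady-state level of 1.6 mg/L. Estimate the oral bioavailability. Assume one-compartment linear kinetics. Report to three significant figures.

F·D/τ = CL·Css at steady state → F = CL·Css·τ / D.
F = 2.3 × 1.6 × 8 / 35.9 = 0.820

0.820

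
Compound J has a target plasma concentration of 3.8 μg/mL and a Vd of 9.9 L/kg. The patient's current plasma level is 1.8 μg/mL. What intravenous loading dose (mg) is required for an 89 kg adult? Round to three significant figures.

Vd = 9.9 L/kg × 89 kg = 881.1 L
Concentration deficit ΔC = 3.8 − 1.8 = 2.000 mg/L
LD = Vd × ΔC = 881.1 × 2.000 = 1762 mg

1760 mg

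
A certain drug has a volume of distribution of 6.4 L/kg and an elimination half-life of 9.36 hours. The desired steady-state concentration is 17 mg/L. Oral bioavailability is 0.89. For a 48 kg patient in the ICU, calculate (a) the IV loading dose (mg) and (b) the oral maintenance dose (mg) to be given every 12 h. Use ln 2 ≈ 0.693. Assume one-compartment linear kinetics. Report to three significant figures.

Vd(total) = 48 kg × 6.4 L/kg = 307.2 L
LD = Vd × C = 307.2 × 17 = 5222 mg
CL = 0.693 × Vd / t½ = 0.693 × 307.2 / 9.36 = 22.74 L/h
D = CL × Css × τ / F = 22.74 × 17 × 12 / 0.89 = 5212 mg

(a) 5220 mg; (b) 5210 mg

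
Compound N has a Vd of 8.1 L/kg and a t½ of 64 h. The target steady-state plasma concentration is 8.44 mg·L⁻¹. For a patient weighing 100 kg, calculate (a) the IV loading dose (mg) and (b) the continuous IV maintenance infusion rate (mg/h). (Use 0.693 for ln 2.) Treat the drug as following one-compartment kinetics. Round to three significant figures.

Total Vd = 8.1 × 100 = 810.0 L
LD = Vd × C = 810.0 × 8.44 = 6836 mg
CL = 0.693 × Vd / t½ = 0.693 × 810.0 / 64 = 8.771 L/h
Infusion rate = CL × Css = 8.771 × 8.44 = 74.03 mg/h

(a) 6840 mg; (b) 74.0 mg/h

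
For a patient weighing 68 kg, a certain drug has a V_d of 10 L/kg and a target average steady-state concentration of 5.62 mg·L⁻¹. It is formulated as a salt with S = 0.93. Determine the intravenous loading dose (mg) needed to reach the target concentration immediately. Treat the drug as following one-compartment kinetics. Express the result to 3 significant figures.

Total Vd = 10 × 68 = 680.0 L
LD = Vd × C / S = 680.0 × 5.620 / 0.93 = 4109 mg

4110 mg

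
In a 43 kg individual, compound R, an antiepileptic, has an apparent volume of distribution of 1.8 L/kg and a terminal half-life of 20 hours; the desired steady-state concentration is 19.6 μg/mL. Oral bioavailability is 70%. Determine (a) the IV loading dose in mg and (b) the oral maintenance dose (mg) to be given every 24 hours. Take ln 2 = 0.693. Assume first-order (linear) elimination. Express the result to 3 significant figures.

Vd = 1.8 L/kg × 43 kg = 77.40 L
LD = Vd × C = 77.40 × 19.6 = 1517 mg
CL = 0.693 × Vd / t½ = 0.693 × 77.40 / 20 = 2.682 L/h
D = CL × Css × τ / F = 2.682 × 19.6 × 24 / 0.7 = 1802 mg

(a) 1520 mg; (b) 1800 mg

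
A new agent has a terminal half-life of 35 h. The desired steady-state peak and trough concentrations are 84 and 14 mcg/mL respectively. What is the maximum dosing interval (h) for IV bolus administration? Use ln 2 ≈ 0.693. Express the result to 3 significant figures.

k = 0.693 / t½ = 0.693 / 35 = 0.01980 h⁻¹
Between IV bolus doses, concentration decays as C = C₀·e^(−kτ), so C_peak/C_trough = e^(kτ).
τ_max = ln(C_peak/C_trough) / k = ln(84/14) / 0.01980 = 1.792 / 0.01980 = 90.51 h

90.5 h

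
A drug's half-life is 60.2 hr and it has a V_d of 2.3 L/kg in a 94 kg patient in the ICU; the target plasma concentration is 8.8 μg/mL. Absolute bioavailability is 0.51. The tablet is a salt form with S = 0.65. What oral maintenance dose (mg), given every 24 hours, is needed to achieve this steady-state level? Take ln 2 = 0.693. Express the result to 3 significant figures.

Total Vd = 2.3 × 94 = 216.2 L
CL = ln 2 · Vd / t½ = 0.693 × 216.2 / 60.2 = 2.489 L/h
D = CL × Css × τ / F / S = 2.489 × 8.8 × 24 / 0.51 / 0.65 = 1586 mg

1590 mg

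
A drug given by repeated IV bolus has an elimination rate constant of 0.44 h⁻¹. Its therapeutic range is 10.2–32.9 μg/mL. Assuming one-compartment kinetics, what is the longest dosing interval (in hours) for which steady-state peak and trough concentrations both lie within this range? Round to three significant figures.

Between IV bolus doses, concentration decays as C = C₀·e^(−kτ), so C_peak/C_trough = e^(kτ).
τ_max = ln(C_peak/C_trough) / k = ln(32.9/10.2) / 0.4400 = 1.171 / 0.4400 = 2.661 h

2.66 h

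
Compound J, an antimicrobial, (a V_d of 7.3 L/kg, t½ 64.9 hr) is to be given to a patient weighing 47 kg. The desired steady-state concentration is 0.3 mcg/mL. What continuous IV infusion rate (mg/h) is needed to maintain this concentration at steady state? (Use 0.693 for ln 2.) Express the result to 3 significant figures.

1.10 mg/h

Total Vd = 7.3 × 47 = 343.1 L
CL = 0.693 × Vd / t½ = 0.693 × 343.1 / 64.9 = 3.664 L/h
Infusion rate = CL × Css = 3.664 × 0.3 = 1.099 mg/h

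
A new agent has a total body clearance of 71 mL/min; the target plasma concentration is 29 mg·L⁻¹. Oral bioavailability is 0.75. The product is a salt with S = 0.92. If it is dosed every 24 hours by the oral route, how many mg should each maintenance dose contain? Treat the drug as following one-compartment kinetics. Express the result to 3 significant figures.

CL = 71 mL/min × 60/1000 = 4.260 L/h
At steady state, dose per interval replaces the amount cleared in that interval: F·S·D/τ = CL·Css.
D = CL × Css × τ / F / S = 4.260 × 29 × 24 / 0.75 / 0.92 = 4297 mg

4300 mg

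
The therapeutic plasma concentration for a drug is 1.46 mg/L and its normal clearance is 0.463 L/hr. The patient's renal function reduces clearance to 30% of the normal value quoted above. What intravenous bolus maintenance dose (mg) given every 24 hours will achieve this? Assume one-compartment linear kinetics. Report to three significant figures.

Patient clearance = 0.3 × 0.4630 = 0.1389 L/h
D = CL × Css × τ = 0.1389 × 1.46 × 24 = 4.867 mg

4.87 mg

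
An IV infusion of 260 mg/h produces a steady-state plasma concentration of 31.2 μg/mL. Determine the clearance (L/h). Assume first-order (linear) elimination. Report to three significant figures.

8.33 L/h

At steady state, infusion rate = CL × Css, so CL = rate / Css.
CL = 260 / 31.2 = 8.333 L/h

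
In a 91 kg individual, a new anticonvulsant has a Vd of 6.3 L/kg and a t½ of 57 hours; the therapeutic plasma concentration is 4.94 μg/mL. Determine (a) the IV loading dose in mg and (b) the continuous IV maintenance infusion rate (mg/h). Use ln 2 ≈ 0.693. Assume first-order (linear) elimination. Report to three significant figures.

Vd = 6.3 L/kg × 91 kg = 573.3 L
LD = Vd × C = 573.3 × 4.94 = 2832 mg
CL = 0.693 × Vd / t½ = 0.693 × 573.3 / 57 = 6.970 L/h
Infusion rate = CL × Css = 6.970 × 4.94 = 34.43 mg/h

(a) 2830 mg; (b) 34.4 mg/h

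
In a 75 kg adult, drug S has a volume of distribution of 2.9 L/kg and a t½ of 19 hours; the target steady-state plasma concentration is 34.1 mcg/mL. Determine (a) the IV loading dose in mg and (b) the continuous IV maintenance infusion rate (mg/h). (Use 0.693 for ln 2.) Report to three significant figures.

Vd(total) = 75 kg × 2.9 L/kg = 217.5 L
LD = Vd × C = 217.5 × 34.1 = 7417 mg
CL = 0.693 × Vd / t½ = 0.693 × 217.5 / 19 = 7.933 L/h
Infusion rate = CL × Css = 7.933 × 34.1 = 270.5 mg/h

(a) 7420 mg; (b) 271 mg/h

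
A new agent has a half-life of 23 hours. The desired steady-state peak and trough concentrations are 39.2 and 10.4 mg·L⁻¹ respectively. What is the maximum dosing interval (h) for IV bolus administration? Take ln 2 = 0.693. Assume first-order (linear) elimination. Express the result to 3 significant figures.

44.0 h

k = 0.693 / t½ = 0.693 / 23 = 0.03013 h⁻¹
Between IV bolus doses, concentration decays as C = C₀·e^(−kτ), so C_peak/C_trough = e^(kτ).
τ_max = ln(C_peak/C_trough) / k = ln(39.2/10.4) / 0.03013 = 1.327 / 0.03013 = 44.04 h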